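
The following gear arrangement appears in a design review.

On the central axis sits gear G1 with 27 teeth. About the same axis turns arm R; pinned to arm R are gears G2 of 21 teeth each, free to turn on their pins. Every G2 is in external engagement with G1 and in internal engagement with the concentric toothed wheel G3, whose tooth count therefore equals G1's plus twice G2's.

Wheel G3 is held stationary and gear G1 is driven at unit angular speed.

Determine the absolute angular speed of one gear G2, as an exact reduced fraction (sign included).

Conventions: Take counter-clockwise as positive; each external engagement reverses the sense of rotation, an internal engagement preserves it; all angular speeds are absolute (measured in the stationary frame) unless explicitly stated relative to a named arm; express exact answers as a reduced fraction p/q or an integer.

planetary set (27T centre, 21T on arm, 69T internal) — Willis relation
ring teeth: 27 + 2·21 = 69
27(ω_sun−ω_arm) = −69(ω_ring−ω_arm),  ω_ring = 0, ω_sun = 1
27(1−ω_arm) = −69(0−ω_arm)  ⇒  96·ω_arm = 27  ⇒  ω_arm = 9/32
sun–planet mesh: 27·(1−9/32) = −21·(ω_p−ω_arm)  ⇒  ω_p−ω_arm = -207/224
ω_p = 9/32 − 207/224 = -9/14
exact speed ratio = -9/14

-9/14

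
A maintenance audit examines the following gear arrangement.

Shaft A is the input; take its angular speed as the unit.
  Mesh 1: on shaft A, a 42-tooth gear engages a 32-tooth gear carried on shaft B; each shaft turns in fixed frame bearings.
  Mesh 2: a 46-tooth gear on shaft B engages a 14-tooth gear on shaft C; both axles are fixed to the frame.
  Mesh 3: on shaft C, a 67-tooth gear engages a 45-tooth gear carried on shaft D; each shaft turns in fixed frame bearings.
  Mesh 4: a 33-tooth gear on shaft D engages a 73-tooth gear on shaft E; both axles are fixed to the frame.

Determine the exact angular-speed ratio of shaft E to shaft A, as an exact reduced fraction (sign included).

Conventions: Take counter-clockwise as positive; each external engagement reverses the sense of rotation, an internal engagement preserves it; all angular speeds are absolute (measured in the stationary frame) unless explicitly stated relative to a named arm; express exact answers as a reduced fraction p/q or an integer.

16951/5840

class = fixed-axis compound train [4 meshes; 4 ratios multiply, 4 sense flips]
mesh 1 [42T→32T]: running ratio 21/16, sense −
mesh 2 [46T→14T]: running ratio 69/16, sense +
mesh 3 [67T→45T]: running ratio 1541/240, sense −
mesh 4 [33T→73T]: running ratio 16951/5840, sense +
ω_out/ω_in = 16951/5840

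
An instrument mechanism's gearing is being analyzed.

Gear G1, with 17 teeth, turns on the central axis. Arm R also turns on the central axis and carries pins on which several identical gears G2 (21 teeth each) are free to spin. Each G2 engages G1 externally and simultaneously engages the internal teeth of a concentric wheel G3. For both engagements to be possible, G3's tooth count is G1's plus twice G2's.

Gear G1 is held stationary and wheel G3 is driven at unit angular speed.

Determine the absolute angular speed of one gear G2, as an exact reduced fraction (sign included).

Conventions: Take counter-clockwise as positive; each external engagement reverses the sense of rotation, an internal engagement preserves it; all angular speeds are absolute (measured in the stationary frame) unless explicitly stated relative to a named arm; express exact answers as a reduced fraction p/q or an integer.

59/42

recognized (axles ride arm R): planetary set, 17/21/59 teeth
ring teeth: 17 + 2·21 = 59
17(ω_sun−ω_arm) = −59(ω_ring−ω_arm),  ω_sun = 0, ω_ring = 1
17(0−ω_arm) = −59(1−ω_arm)  ⇒  76·ω_arm = 59  ⇒  ω_arm = 59/76
sun–planet mesh: 17·(0−59/76) = −21·(ω_p−ω_arm)  ⇒  ω_p−ω_arm = 1003/1596
ω_p = 59/76 + 1003/1596 = 59/42
exact speed ratio = 59/42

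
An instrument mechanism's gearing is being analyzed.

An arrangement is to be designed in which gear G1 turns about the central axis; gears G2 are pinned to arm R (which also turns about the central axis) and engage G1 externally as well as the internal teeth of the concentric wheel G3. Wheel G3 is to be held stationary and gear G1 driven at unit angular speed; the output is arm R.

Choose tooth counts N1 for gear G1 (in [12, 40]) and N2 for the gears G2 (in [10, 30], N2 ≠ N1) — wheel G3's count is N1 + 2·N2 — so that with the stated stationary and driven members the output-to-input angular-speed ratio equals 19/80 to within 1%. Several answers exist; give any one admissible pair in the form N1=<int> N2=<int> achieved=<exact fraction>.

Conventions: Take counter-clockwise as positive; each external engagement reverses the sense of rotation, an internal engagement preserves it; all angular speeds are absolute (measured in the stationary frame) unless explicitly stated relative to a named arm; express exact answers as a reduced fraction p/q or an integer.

topology: planetary set — design target 19/80, arm = carrier (Willis)
Willis with ω_ring = 0: ω_arm/ω_sun = N1/(N1+N3); set equal to 19/80  ⇒  N3/N1 = 1/(19/80) − 1 = 61/19
N3 = N1 + 2·N2  ⇒  N2/N1 = (N3/N1 − 1)/2 = (61/19 − 1)/2 = 21/19
smallest multiple with N1 ≥ 12 and N2 ≥ 10: k = 1  ⇒  N1 = 1·19 = 19, N2 = 1·21 = 21 (N1 ≤ 40, N2 ≤ 30, N2 ≠ N1 ✓), N3 = 19 + 2·21 = 61
check: N1/(N1+N3) with N1 = 19, N3 = 61 gives 19/80; |achieved − target| = 0 ≤ 19/8000 ✓

N1=19 N2=21 achieved=19/80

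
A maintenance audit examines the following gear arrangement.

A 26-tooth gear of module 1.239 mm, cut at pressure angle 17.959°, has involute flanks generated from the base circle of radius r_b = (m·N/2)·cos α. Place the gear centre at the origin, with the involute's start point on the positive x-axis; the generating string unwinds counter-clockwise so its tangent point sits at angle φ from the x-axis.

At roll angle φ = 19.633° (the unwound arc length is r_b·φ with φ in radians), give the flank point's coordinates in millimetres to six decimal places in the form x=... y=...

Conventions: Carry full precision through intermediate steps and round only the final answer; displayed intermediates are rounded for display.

class = single-mesh tooth geometry [base-circle involute, m = 1.239, 26T]
pitch radius r_p = m·N/2 = 1.239·26/2 = 16.107000
base radius r_b = r_p·cos α = 16.107000·cos 17.959° = 15.322225
roll angle φ = 19.633° = 0.34266049 rad
x = r_b·(cos φ + φ·sin φ) = 16.195531
y = r_b·(sin φ − φ·cos φ) = 0.203088

x=16.195531 y=0.203088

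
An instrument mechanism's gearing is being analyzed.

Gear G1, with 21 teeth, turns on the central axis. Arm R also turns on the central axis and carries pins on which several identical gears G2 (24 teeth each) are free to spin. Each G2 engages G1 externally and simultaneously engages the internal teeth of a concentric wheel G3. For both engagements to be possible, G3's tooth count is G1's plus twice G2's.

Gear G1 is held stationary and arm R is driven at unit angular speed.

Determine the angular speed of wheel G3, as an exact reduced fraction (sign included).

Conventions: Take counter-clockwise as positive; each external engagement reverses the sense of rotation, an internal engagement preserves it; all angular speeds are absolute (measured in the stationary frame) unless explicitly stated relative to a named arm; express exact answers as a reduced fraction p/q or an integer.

30/23

class = planetary set [G3 = 21+2·24 = 69; Willis about the carrier]
ring teeth: 21 + 2·24 = 69
21(ω_sun−ω_arm) = −69(ω_ring−ω_arm),  ω_sun = 0, ω_arm = 1
ω_ring = 1 − (21/69)(0−1) = 30/23
exact speed ratio = 30/23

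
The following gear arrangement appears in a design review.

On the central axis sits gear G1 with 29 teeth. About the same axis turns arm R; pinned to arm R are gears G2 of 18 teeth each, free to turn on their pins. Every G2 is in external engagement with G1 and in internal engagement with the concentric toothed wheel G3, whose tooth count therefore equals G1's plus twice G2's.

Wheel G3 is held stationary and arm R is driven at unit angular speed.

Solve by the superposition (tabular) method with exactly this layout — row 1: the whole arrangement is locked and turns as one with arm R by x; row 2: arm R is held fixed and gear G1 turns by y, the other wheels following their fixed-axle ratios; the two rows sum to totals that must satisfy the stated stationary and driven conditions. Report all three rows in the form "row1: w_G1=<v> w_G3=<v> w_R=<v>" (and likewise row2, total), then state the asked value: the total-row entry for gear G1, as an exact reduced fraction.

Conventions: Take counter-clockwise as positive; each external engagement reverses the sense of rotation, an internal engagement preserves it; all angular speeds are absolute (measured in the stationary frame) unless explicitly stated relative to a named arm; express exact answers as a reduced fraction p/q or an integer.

topology: planetary set — G1 29T / G2 18T / G3 65T, arm = carrier (Willis)
row 1 (train locked, turned with arm): all members turn x
row 2: sun turns y, ring = −(29/65)·y, arm 0
boundary: total ω_ring = x − (29/65)·y = 0 and total ω_arm = x = 1  ⇒  y = 65/29, x = 1
row 2 ring = −(29/65)·65/29 = -1
totals (row 1 + row 2): sun 1 + 65/29 = 94/29, ring 1 + (-1) = 0, arm 1 + 0 = 1
asked cell (total, sun) = 94/29

row1: w_G1=1 w_G3=1 w_R=1
row2: w_G1=65/29 w_G3=-1 w_R=0
total: w_G1=94/29 w_G3=0 w_R=1
asked value: 94/29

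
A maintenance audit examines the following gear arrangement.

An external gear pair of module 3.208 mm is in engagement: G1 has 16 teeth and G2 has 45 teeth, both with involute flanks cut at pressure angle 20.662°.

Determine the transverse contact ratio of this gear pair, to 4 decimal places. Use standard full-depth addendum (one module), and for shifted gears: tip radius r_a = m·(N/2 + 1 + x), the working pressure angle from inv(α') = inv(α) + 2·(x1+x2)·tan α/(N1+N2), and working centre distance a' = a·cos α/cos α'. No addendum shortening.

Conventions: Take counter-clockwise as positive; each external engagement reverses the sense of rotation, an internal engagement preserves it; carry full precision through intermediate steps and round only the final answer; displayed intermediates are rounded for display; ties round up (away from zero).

1.5909

single-mesh involute tooth geometry (16T engaging 45T at module 3.208)
base radii: r_b1 = 24.013247, r_b2 = 67.537257
tip radii: r_a1 = 28.872000, r_a2 = 75.388000
no profile shift: α' = α, a' = a
action lengths: √(r_a1²−r_b1²) = 16.029858, √(r_a2²−r_b2²) = 33.497306
base pitch p_b = π·m·cos α = 9.429980
CR = (16.029858 + 33.497306 − 97.844000·sin 20.66200°)/9.429980 = 1.590935
contact ratio ≈ 1.5909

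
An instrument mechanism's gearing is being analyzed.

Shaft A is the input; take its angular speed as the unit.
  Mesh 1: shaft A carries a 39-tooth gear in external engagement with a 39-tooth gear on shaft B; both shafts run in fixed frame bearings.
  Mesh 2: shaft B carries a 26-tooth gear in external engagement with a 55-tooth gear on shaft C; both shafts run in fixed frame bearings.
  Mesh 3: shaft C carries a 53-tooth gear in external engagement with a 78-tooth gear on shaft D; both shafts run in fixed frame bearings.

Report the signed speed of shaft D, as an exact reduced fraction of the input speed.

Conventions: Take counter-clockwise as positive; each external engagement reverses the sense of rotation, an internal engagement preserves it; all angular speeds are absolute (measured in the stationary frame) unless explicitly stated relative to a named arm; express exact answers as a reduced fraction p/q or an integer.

3-mesh fixed-axis compound train (all bearings frame-fixed)
mesh 1 [39T→39T]: |ω|/ω_in = 1×39/39 = 1, sense flips to −
mesh 2 [26T→55T]: |ω|/ω_in = 1×26/55 = 26/55, sense flips to +
mesh 3 [53T→78T]: |ω|/ω_in = (26/55)×53/78 = 53/165, sense flips to −
signed output speed (× input speed) = -53/165

-53/165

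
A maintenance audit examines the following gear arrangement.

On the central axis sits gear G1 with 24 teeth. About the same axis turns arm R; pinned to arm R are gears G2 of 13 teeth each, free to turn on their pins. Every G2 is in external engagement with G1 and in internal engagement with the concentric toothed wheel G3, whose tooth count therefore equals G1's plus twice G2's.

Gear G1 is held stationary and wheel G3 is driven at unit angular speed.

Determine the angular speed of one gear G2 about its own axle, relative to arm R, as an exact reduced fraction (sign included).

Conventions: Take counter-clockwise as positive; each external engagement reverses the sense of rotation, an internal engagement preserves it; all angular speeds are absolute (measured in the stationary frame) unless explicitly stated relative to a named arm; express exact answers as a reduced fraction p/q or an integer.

600/481

topology: planetary set — G1 24T / G2 13T / G3 50T, arm = carrier (Willis)
ring teeth: 24 + 2·13 = 50
24(ω_sun−ω_arm) = −50(ω_ring−ω_arm),  ω_sun = 0, ω_ring = 1
24(0−ω_arm) = −50(1−ω_arm)  ⇒  74·ω_arm = 50  ⇒  ω_arm = 25/37
sun–planet mesh: 24·(0−25/37) = −13·(ω_p−ω_arm)  ⇒  ω_p−ω_arm = 600/481
exact speed ratio = 600/481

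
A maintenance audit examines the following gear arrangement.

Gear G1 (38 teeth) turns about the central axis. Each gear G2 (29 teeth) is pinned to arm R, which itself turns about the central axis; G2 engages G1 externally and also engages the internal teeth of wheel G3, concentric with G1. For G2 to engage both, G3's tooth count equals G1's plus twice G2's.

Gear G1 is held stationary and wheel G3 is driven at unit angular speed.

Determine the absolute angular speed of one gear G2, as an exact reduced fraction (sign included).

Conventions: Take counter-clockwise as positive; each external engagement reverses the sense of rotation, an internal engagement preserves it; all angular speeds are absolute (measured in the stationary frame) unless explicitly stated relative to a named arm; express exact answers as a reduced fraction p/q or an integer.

topology: planetary set — G1 38T / G2 29T / G3 96T, arm = carrier (Willis)
ring teeth: 38 + 2·29 = 96
38(ω_sun−ω_arm) = −96(ω_ring−ω_arm),  ω_sun = 0, ω_ring = 1
38(0−ω_arm) = −96(1−ω_arm)  ⇒  134·ω_arm = 96  ⇒  ω_arm = 48/67
sun–planet mesh: 38·(0−48/67) = −29·(ω_p−ω_arm)  ⇒  ω_p−ω_arm = 1824/1943
ω_p = 48/67 + 1824/1943 = 48/29
exact speed ratio = 48/29

48/29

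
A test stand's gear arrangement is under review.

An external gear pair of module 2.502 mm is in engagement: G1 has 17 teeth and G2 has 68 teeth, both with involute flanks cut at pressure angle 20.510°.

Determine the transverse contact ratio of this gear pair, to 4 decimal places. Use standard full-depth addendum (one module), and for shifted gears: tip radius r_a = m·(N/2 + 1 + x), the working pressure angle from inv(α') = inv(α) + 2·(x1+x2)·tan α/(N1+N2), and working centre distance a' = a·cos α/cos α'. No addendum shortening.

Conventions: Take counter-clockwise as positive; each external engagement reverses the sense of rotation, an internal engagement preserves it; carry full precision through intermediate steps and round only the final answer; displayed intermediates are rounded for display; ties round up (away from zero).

1.6366

single-mesh involute tooth geometry (17T engaging 68T at module 2.502)
base radii: r_b1 = 19.918907, r_b2 = 79.675629
tip radii: r_a1 = 23.769000, r_a2 = 87.570000
no profile shift: α' = α, a' = a
action lengths: √(r_a1²−r_b1²) = 12.969290, √(r_a2²−r_b2²) = 36.335919
base pitch p_b = π·m·cos α = 7.362011
CR = (12.969290 + 36.335919 − 106.335000·sin 20.51000°)/7.362011 = 1.636581
contact ratio ≈ 1.6366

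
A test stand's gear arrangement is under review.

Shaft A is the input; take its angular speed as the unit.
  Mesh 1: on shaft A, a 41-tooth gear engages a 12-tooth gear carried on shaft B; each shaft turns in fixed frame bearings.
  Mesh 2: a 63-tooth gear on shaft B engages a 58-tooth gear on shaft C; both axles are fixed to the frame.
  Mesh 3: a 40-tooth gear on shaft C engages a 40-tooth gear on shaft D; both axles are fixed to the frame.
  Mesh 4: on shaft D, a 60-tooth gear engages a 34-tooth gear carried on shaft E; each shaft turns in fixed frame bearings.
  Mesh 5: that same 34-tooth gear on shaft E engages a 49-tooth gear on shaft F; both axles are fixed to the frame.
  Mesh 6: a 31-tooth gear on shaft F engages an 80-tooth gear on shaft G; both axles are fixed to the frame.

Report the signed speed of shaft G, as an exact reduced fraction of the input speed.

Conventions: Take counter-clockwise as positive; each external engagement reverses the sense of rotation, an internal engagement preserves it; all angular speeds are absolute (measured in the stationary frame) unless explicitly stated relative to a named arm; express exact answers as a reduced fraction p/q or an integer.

6-mesh fixed-axis compound train (all bearings frame-fixed)
mesh 1 [41T→12T]: |ω|/ω_in = 1×41/12 = 41/12, sense flips to −
mesh 2 [63T→58T]: |ω|/ω_in = (41/12)×63/58 = 861/232, sense flips to +
mesh 3 [40T→40T]: |ω|/ω_in = (861/232)×40/40 = 861/232, sense flips to −
mesh 4 [60T→34T]: |ω|/ω_in = (861/232)×60/34 = 12915/1972, sense flips to +
mesh 5 [34T→49T]: |ω|/ω_in = (12915/1972)×34/49 = 1845/406, sense flips to −
mesh 6 [31T→80T]: |ω|/ω_in = (1845/406)×31/80 = 11439/6496, sense flips to +
signed output speed (× input speed) = 11439/6496

11439/6496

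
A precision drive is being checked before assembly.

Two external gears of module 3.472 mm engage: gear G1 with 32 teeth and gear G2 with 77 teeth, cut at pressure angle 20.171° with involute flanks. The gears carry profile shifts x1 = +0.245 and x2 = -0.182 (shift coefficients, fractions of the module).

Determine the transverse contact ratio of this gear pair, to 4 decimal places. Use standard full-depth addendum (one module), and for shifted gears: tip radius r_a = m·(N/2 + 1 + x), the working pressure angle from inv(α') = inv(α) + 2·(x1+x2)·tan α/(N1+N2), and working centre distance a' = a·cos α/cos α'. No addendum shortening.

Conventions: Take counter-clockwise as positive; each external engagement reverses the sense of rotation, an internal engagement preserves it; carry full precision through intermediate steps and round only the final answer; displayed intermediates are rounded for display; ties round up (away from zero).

1.6921

single-mesh involute tooth geometry (32T engaging 77T at module 3.472)
base radii: r_b1 = 52.144867, r_b2 = 125.473585
tip radii: r_a1 = 59.874640, r_a2 = 136.512096
inv(α') = inv(20.171°) + 2·(+0.245-0.182)·tan α/(32+77) = 0.01572809  ⇒  α' = 20.34957°
a' = a·cos α / cos α' = 189.2240·cos 20.171°/cos 20.34957° = 189.441811
action lengths: √(r_a1²−r_b1²) = 29.425931, √(r_a2²−r_b2²) = 53.776684
base pitch p_b = π·m·cos α = 10.238621
CR = (29.425931 + 53.776684 − 189.441811·sin 20.34957°)/10.238621 = 1.692104
contact ratio ≈ 1.6921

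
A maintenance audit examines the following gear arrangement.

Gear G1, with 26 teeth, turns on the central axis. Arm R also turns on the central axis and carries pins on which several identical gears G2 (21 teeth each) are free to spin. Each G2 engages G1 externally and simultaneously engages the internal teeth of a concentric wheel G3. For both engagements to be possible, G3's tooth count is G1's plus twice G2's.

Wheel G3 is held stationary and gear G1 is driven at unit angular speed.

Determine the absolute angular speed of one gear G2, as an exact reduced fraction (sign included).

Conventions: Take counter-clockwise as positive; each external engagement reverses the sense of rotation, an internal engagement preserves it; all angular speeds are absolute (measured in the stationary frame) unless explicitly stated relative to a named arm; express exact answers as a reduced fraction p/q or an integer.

planetary set (26T centre, 21T on arm, 68T internal) — Willis relation
ring teeth: 26 + 2·21 = 68
26(ω_sun−ω_arm) = −68(ω_ring−ω_arm),  ω_ring = 0, ω_sun = 1
26(1−ω_arm) = −68(0−ω_arm)  ⇒  94·ω_arm = 26  ⇒  ω_arm = 13/47
sun–planet mesh: 26·(1−13/47) = −21·(ω_p−ω_arm)  ⇒  ω_p−ω_arm = -884/987
ω_p = 13/47 − 884/987 = -13/21
exact speed ratio = -13/21

-13/21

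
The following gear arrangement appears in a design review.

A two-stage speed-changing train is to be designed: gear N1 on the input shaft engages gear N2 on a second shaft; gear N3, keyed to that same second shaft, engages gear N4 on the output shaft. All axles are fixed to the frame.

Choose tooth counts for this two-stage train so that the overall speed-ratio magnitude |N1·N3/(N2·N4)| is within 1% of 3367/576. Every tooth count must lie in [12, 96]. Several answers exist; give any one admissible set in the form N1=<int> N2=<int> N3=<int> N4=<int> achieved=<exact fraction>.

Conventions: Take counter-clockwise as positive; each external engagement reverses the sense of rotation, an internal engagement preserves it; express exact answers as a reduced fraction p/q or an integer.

N1=37 N2=12 N3=91 N4=48 achieved=3367/576

class = fixed-axis compound train [2-stage, 3367/576 wanted]
target = 3367/576 in lowest terms: an exact hit needs N1·N3 = k·3367 and N2·N4 = k·576 for one integer k, every count in [12, 96]; additionally prefer no 1:1 stage (N1 ≠ N2, N3 ≠ N4)
k = 1: N1·N3 = 3367 = 37·91, N2·N4 = 576 = 12·48
achieved = 37·91/(12·48) = 3367/576; |achieved − target| = 0 ≤ 3367/57600 ✓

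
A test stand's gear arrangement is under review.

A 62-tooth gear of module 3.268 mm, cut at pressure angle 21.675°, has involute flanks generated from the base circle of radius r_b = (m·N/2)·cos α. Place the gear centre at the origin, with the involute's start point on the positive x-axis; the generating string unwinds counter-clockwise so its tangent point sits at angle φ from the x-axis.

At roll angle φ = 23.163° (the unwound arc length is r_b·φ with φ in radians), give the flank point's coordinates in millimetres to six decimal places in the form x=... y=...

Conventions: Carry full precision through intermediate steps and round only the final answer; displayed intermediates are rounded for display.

x=101.526676 y=2.039753

recognized (one wheel, involute flank): single-mesh tooth geometry, m = 3.268, N = 62
pitch radius r_p = m·N/2 = 3.268·62/2 = 101.308000
base radius r_b = r_p·cos α = 101.308000·cos 21.675° = 94.144898
roll angle φ = 23.163° = 0.40427061 rad
x = r_b·(cos φ + φ·sin φ) = 101.526676
y = r_b·(sin φ − φ·cos φ) = 2.039753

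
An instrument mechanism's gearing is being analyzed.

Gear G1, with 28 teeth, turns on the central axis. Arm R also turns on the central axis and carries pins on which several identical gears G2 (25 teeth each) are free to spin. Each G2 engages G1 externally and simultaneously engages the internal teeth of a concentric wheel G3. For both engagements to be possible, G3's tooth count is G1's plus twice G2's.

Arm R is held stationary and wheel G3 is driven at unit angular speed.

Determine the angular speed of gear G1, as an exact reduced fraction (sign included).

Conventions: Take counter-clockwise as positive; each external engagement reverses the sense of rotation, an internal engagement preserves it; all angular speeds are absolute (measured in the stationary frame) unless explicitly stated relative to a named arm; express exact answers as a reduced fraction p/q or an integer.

recognized (axles ride arm R): planetary set, 28/25/78 teeth
ring teeth: 28 + 2·25 = 78
28(ω_sun−ω_arm) = −78(ω_ring−ω_arm),  ω_arm = 0, ω_ring = 1
ω_sun = 0 − (78/28)(1−0) = -39/14
exact speed ratio = -39/14

-39/14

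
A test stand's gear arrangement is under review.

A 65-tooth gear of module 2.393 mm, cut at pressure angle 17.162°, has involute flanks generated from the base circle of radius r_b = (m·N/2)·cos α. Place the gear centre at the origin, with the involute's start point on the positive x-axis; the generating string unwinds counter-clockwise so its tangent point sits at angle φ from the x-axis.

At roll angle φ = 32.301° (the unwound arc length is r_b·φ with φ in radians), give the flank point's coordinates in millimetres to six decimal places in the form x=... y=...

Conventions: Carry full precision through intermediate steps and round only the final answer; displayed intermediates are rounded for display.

x=85.196478 y=4.298705

topology: single-mesh involute geometry — m = 2.393, N = 65
pitch radius r_p = m·N/2 = 2.393·65/2 = 77.772500
base radius r_b = r_p·cos α = 77.772500·cos 17.162° = 74.309623
roll angle φ = 32.301° = 0.56375880 rad
x = r_b·(cos φ + φ·sin φ) = 85.196478
y = r_b·(sin φ − φ·cos φ) = 4.298705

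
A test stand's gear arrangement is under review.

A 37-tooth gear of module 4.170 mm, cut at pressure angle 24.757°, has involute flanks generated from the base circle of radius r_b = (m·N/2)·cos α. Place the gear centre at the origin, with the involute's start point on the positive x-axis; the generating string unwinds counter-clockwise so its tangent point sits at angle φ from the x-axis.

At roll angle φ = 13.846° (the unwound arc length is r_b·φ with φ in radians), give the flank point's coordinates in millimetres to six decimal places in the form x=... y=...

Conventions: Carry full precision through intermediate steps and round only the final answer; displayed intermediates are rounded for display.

class = single-mesh tooth geometry [base-circle involute, m = 4.170, 37T]
pitch radius r_p = m·N/2 = 4.170·37/2 = 77.145000
base radius r_b = r_p·cos α = 77.145000·cos 24.757° = 70.054759
roll angle φ = 13.846° = 0.24165829 rad
x = r_b·(cos φ + φ·sin φ) = 72.070545
y = r_b·(sin φ − φ·cos φ) = 0.327630

x=72.070545 y=0.327630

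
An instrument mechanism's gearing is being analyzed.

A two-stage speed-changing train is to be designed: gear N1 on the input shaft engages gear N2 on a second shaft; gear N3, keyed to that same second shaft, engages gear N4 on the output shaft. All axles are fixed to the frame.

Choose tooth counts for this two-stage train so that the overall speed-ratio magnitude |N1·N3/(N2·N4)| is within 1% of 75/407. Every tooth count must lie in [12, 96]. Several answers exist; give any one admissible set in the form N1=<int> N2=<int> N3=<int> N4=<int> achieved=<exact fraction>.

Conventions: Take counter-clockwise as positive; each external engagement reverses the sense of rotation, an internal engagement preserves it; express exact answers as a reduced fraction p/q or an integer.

N1=15 N2=33 N3=15 N4=37 achieved=75/407

design class (target 75/407): fixed-axis compound train
target = 75/407 in lowest terms: an exact hit needs N1·N3 = k·75 and N2·N4 = k·407 for one integer k, every count in [12, 96]; additionally prefer no 1:1 stage (N1 ≠ N2, N3 ≠ N4)
k = 1…2: no 1:1-free in-range split of k·75 and k·407 into factor pairs; take k = 3
k = 3: N1·N3 = 225 = 15·15, N2·N4 = 1221 = 33·37
achieved = 15·15/(33·37) = 75/407; |achieved − target| = 0 ≤ 3/1628 ✓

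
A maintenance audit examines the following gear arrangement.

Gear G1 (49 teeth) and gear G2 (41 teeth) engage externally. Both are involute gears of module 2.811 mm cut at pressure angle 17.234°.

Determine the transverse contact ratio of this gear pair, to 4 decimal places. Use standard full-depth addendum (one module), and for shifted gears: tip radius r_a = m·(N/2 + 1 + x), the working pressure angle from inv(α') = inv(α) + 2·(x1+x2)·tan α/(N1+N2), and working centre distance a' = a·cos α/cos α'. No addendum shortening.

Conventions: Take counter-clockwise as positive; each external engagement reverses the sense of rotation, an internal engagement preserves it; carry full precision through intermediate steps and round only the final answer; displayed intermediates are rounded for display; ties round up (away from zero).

class = single-mesh tooth geometry [involute pair 49T × 41T, m = 2.811]
base radii: r_b1 = 65.777447, r_b2 = 55.038272
tip radii: r_a1 = 71.680500, r_a2 = 60.436500
no profile shift: α' = α, a' = a
action lengths: √(r_a1²−r_b1²) = 28.485463, √(r_a2²−r_b2²) = 24.967162
base pitch p_b = π·m·cos α = 8.434528
CR = (28.485463 + 24.967162 − 126.495000·sin 17.23400°)/8.434528 = 1.894040
contact ratio ≈ 1.8940

1.8940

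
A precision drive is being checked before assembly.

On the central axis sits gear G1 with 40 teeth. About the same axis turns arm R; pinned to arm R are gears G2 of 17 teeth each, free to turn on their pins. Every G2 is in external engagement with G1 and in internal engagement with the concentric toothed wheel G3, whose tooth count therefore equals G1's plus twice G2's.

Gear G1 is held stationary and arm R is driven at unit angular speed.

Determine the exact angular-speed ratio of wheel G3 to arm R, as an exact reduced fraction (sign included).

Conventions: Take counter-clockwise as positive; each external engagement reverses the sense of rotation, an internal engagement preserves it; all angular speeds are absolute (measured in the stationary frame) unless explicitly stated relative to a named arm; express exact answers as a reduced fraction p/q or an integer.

57/37

class = planetary set [G3 = 40+2·17 = 74; Willis about the carrier]
ring teeth: 40 + 2·17 = 74
40(ω_sun−ω_arm) = −74(ω_ring−ω_arm),  ω_sun = 0, ω_arm = 1
ω_ring = 1 − (40/74)(0−1) = 57/37
ω_out/ω_in = 57/37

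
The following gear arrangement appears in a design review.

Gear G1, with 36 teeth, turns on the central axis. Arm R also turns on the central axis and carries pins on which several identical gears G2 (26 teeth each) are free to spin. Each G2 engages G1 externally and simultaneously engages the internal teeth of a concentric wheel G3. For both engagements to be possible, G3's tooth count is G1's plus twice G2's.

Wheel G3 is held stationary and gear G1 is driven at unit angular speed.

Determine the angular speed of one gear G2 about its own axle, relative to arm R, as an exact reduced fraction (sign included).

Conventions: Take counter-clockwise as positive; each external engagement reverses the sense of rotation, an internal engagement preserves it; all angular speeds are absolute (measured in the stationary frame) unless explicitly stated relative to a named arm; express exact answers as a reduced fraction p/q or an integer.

recognized (axles ride arm R): planetary set, 36/26/88 teeth
ring teeth: 36 + 2·26 = 88
36(ω_sun−ω_arm) = −88(ω_ring−ω_arm),  ω_ring = 0, ω_sun = 1
36(1−ω_arm) = −88(0−ω_arm)  ⇒  124·ω_arm = 36  ⇒  ω_arm = 9/31
sun–planet mesh: 36·(1−9/31) = −26·(ω_p−ω_arm)  ⇒  ω_p−ω_arm = -396/403
exact speed ratio = -396/403

-396/403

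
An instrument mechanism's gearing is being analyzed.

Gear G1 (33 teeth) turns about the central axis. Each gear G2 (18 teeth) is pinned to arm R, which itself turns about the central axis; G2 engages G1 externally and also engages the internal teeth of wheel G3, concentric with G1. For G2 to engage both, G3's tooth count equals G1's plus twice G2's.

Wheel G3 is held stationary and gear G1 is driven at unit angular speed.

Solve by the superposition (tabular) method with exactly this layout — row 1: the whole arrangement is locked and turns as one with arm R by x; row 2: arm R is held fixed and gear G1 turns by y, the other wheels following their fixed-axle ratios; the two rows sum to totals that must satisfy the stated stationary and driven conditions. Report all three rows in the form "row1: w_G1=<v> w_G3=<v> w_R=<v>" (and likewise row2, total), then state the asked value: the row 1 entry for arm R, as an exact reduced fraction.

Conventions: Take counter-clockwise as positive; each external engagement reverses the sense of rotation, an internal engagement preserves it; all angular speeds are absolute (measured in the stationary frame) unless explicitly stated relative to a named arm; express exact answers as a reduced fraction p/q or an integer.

class = planetary set [G3 = 33+2·18 = 69; Willis about the carrier]
row 1: whole set turns with the arm by x
superposition row 2 [arm held]: sun y, ring −(33/69)·y, arm 0
boundary: total ω_ring = x − (33/69)·y = 0 and total ω_sun = x + y = 1  ⇒  y = 23/34, x = 11/34
row 2 ring = −(33/69)·23/34 = -11/34
totals (row 1 + row 2): sun 11/34 + 23/34 = 1, ring 11/34 + (-11/34) = 0, arm 11/34 + 0 = 11/34
asked cell (row1, arm) = 11/34

row1: w_G1=11/34 w_G3=11/34 w_R=11/34
row2: w_G1=23/34 w_G3=-11/34 w_R=0
total: w_G1=1 w_G3=0 w_R=11/34
asked value: 11/34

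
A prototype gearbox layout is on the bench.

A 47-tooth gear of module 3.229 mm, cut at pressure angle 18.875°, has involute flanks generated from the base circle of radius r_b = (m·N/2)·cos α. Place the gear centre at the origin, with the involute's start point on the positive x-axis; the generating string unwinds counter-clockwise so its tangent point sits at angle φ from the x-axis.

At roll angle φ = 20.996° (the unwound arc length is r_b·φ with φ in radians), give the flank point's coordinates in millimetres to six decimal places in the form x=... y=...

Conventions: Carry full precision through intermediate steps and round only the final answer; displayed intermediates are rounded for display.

x=76.461362 y=1.162006

class = single-mesh tooth geometry [base-circle involute, m = 3.229, 47T]
pitch radius r_p = m·N/2 = 3.229·47/2 = 75.881500
base radius r_b = r_p·cos α = 75.881500·cos 18.875° = 71.801094
roll angle φ = 20.996° = 0.36644933 rad
x = r_b·(cos φ + φ·sin φ) = 76.461362
y = r_b·(sin φ − φ·cos φ) = 1.162006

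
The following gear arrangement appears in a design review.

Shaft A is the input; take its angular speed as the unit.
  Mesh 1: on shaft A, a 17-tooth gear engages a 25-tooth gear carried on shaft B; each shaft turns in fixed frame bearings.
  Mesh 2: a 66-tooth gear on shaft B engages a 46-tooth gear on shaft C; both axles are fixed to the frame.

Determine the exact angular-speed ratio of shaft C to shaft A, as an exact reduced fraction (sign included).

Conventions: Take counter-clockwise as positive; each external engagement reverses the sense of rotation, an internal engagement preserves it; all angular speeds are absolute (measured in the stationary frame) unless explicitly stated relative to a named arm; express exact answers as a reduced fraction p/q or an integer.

561/575

class = fixed-axis compound train [2 meshes; 2 ratios multiply, 2 sense flips]
mesh 1 [17T→25T]: running ratio 17/25, sense −
mesh 2 [66T→46T]: running ratio 561/575, sense +
ω_out/ω_in = 561/575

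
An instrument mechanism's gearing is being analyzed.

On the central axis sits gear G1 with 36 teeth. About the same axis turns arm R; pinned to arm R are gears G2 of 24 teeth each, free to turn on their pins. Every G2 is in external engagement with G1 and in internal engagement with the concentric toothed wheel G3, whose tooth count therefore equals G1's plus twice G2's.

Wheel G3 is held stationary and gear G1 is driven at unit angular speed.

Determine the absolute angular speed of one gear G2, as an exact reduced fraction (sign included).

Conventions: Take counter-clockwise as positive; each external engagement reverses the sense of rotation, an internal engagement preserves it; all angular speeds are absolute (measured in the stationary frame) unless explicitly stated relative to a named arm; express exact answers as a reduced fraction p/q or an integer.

class = planetary set [G3 = 36+2·24 = 84; Willis about the carrier]
ring teeth: 36 + 2·24 = 84
36(ω_sun−ω_arm) = −84(ω_ring−ω_arm),  ω_ring = 0, ω_sun = 1
36(1−ω_arm) = −84(0−ω_arm)  ⇒  120·ω_arm = 36  ⇒  ω_arm = 3/10
sun–planet mesh: 36·(1−3/10) = −24·(ω_p−ω_arm)  ⇒  ω_p−ω_arm = -21/20
ω_p = 3/10 − 21/20 = -3/4
exact speed ratio = -3/4

-3/4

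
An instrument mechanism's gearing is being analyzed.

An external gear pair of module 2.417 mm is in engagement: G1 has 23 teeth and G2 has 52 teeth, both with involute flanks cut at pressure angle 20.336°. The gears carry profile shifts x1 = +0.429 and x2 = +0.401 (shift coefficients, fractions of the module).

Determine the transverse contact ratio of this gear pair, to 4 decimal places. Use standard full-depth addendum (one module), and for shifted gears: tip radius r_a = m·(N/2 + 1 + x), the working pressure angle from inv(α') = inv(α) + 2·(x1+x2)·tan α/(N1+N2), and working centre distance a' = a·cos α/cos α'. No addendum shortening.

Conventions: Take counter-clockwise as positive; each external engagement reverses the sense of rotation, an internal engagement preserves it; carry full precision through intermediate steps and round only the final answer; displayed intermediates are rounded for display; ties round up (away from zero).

single-mesh involute tooth geometry (23T engaging 52T at module 2.417)
base radii: r_b1 = 26.063028, r_b2 = 58.925106
tip radii: r_a1 = 31.249393, r_a2 = 66.228217
inv(α') = inv(20.336°) + 2·(+0.429+0.401)·tan α/(23+52) = 0.02389872  ⇒  α' = 23.26671°
a' = a·cos α / cos α' = 90.6375·cos 20.336°/cos 23.26671° = 92.511535
action lengths: √(r_a1²−r_b1²) = 17.240741, √(r_a2²−r_b2²) = 30.232575
base pitch p_b = π·m·cos α = 7.119949
CR = (17.240741 + 30.232575 − 92.511535·sin 23.26671°)/7.119949 = 1.535148
contact ratio ≈ 1.5351

1.5351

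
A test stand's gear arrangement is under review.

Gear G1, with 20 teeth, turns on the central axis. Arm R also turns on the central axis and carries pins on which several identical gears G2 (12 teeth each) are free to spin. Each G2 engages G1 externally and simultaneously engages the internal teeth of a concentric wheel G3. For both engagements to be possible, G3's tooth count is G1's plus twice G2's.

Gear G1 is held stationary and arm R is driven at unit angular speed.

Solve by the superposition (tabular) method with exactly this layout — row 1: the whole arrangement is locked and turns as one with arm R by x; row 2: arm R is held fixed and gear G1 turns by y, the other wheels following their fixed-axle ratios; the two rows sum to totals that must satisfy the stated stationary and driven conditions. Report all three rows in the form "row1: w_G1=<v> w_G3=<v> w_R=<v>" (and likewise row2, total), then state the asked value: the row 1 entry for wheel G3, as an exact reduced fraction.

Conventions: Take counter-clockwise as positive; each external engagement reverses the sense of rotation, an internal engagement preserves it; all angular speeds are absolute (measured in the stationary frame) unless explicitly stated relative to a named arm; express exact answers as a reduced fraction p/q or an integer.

row1: w_G1=1 w_G3=1 w_R=1
row2: w_G1=-1 w_G3=5/11 w_R=0
total: w_G1=0 w_G3=16/11 w_R=1
asked value: 1

topology: planetary set — G1 20T / G2 12T / G3 44T, arm = carrier (Willis)
superposition row 1 [locked train]: every member turns x
row 2 (arm held, sun turns y): ω_ring = −(20/44)·y, ω_arm = 0
boundary: total ω_sun = x + y = 0 and total ω_arm = x = 1  ⇒  y = -1, x = 1
row 2 ring = −(20/44)·(-1) = 5/11
totals (row 1 + row 2): sun 1 + (-1) = 0, ring 1 + 5/11 = 16/11, arm 1 + 0 = 1
asked cell (row1, ring) = 1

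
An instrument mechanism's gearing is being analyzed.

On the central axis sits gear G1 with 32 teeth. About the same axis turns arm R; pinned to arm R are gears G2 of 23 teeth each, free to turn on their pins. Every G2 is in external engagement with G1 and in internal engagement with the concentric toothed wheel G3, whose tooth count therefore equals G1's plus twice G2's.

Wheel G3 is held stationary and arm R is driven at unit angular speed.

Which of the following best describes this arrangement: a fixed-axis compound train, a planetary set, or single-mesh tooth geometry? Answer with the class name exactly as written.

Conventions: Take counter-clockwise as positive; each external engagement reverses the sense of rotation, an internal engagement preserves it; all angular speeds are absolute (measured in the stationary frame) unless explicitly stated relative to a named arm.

class = planetary set [G3 = 32+2·23 = 78; Willis about the carrier]
classification: planetary set

planetary set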